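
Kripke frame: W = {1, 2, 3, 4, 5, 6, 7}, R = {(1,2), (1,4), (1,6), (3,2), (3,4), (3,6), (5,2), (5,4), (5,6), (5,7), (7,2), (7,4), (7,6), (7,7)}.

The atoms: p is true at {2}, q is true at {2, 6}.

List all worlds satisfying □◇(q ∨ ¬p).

1: successors {2, 4, 6}; ◇(q ∨ ¬p) there: 2:F, 4:F, 6:F. ✗
2: no successors, so □◇(q ∨ ¬p) holds vacuously. ✓
3: successors {2, 4, 6}; ◇(q ∨ ¬p) there: 2:F, 4:F, 6:F. ✗
4: no successors, so □◇(q ∨ ¬p) holds vacuously. ✓
5: successors {2, 4, 6, 7}; ◇(q ∨ ¬p) there: 2:F, 4:F, 6:F, 7:T. ✗
6: no successors, so □◇(q ∨ ¬p) holds vacuously. ✓
7: successors {2, 4, 6, 7}; ◇(q ∨ ¬p) there: 2:F, 4:F, 6:F, 7:T. ✗

{2, 4, 6}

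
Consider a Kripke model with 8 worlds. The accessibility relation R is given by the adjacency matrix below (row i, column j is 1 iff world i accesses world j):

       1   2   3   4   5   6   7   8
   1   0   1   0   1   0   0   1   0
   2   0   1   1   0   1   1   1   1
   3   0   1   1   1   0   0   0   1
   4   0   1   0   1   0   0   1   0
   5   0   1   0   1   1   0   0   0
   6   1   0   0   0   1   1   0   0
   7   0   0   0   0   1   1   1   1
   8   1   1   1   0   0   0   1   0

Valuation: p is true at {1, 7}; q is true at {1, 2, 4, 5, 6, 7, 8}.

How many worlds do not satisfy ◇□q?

0

1: successors {2, 4, 7}; □q there: 2:F, 4:T, 7:T. ✓
2: successors {2, 3, 5, 6, 7, 8}; □q there: 2:F, 3:F, 5:T, 6:T, 7:T, 8:F. ✓
3: successors {2, 3, 4, 8}; □q there: 2:F, 3:F, 4:T, 8:F. ✓
4: successors {2, 4, 7}; □q there: 2:F, 4:T, 7:T. ✓
5: successors {2, 4, 5}; □q there: 2:F, 4:T, 5:T. ✓
6: successors {1, 5, 6}; □q there: 1:T, 5:T, 6:T. ✓
7: successors {5, 6, 7, 8}; □q there: 5:T, 6:T, 7:T, 8:F. ✓
8: successors {1, 2, 3, 7}; □q there: 1:T, 2:F, 3:F, 7:T. ✓
Satisfying worlds: {1, 2, 3, 4, 5, 6, 7, 8}.
So ◇□q fails at the other 0 worlds.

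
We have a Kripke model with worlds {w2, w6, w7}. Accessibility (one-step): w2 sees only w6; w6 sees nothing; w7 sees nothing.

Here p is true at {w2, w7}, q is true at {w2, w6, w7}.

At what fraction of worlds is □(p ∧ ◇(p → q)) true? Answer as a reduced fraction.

w2: successors {w6}; p ∧ ◇(p → q) there: w6:F. ✗
w6: no successors, so □(p ∧ ◇(p → q)) holds vacuously. ✓
w7: no successors, so □(p ∧ ◇(p → q)) holds vacuously. ✓
That's 2 of 3 worlds, so 2/3.

2/3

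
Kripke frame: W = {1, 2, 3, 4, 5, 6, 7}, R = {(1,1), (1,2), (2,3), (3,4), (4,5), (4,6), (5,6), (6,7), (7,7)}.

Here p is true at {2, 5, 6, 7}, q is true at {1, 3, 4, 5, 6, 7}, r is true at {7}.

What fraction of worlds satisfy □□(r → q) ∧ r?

1/7

1: □□(r → q) is T, r is F. ✗
2: □□(r → q) is T, r is F. ✗
3: □□(r → q) is T, r is F. ✗
4: □□(r → q) is T, r is F. ✗
5: □□(r → q) is T, r is F. ✗
6: □□(r → q) is T, r is F. ✗
7: □□(r → q) is T, r is T. ✓
That's 1 of 7 worlds, so 1/7.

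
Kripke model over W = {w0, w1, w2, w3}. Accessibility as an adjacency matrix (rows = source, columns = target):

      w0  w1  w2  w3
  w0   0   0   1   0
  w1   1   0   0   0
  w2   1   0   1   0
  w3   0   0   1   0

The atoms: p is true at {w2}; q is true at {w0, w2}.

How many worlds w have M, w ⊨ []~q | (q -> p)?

w0: []~q is F, q -> p is F. ✗
w1: []~q is F, q -> p is T. ✓
w2: []~q is F, q -> p is T. ✓
w3: []~q is F, q -> p is T. ✓
Satisfying worlds: {w1, w2, w3}.

3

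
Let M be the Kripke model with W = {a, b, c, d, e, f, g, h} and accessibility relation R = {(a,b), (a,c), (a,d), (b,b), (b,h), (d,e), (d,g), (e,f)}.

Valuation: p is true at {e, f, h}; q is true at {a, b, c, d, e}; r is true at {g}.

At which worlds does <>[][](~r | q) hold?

a: successors {b, c, d}; [][](~r | q) there: b:T, c:T, d:T. ✓
b: successors {b, h}; [][](~r | q) there: b:T, h:T. ✓
c: no successors, so <>[][](~r | q) fails. ✗
d: successors {e, g}; [][](~r | q) there: e:T, g:T. ✓
e: successors {f}; [][](~r | q) there: f:T. ✓
f: no successors, so <>[][](~r | q) fails. ✗
g: no successors, so <>[][](~r | q) fails. ✗
h: no successors, so <>[][](~r | q) fails. ✗

{a, b, d, e}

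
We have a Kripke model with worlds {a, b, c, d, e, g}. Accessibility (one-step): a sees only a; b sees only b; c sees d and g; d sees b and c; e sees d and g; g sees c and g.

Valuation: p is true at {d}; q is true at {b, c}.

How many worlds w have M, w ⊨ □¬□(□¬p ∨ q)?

a: successors {a}; ¬□(□¬p ∨ q) there: a:F. ✗
b: successors {b}; ¬□(□¬p ∨ q) there: b:F. ✗
c: successors {d, g}; ¬□(□¬p ∨ q) there: d:F, g:F. ✗
d: successors {b, c}; ¬□(□¬p ∨ q) there: b:F, c:F. ✗
e: successors {d, g}; ¬□(□¬p ∨ q) there: d:F, g:F. ✗
g: successors {c, g}; ¬□(□¬p ∨ q) there: c:F, g:F. ✗
Satisfying worlds: ∅.

0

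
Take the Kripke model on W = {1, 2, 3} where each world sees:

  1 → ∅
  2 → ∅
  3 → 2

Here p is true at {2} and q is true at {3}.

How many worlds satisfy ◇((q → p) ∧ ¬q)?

1: no successors, so ◇((q → p) ∧ ¬q) fails. ✗
2: no successors, so ◇((q → p) ∧ ¬q) fails. ✗
3: successors {2}; (q → p) ∧ ¬q there: 2:T. ✓
Satisfying worlds: {3}.

1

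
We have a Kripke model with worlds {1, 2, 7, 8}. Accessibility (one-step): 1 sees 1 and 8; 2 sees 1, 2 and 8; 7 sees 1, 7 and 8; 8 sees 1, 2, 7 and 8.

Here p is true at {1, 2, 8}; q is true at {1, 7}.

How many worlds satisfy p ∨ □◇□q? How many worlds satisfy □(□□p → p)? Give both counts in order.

3 and 4

For p ∨ □◇□q:
1: p is T, □◇□q is F. ✓
2: p is T, □◇□q is F. ✓
7: p is F, □◇□q is F. ✗
8: p is T, □◇□q is F. ✓
— 3 worlds.
For □(□□p → p):
1: successors {1, 8}; □□p → p there: 1:T, 8:T. ✓
2: successors {1, 2, 8}; □□p → p there: 1:T, 2:T, 8:T. ✓
7: successors {1, 7, 8}; □□p → p there: 1:T, 7:T, 8:T. ✓
8: successors {1, 2, 7, 8}; □□p → p there: 1:T, 2:T, 7:T, 8:T. ✓
— 4 worlds.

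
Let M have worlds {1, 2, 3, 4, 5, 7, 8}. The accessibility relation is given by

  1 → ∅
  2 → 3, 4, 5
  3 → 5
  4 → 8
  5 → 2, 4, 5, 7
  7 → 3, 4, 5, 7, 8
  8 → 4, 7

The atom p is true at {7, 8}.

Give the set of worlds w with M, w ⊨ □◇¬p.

{1, 3, 4}

1: no successors, so □◇¬p holds vacuously. ✓
2: successors {3, 4, 5}; ◇¬p there: 3:T, 4:F, 5:T. ✗
3: successors {5}; ◇¬p there: 5:T. ✓
4: successors {8}; ◇¬p there: 8:T. ✓
5: successors {2, 4, 5, 7}; ◇¬p there: 2:T, 4:F, 5:T, 7:T. ✗
7: successors {3, 4, 5, 7, 8}; ◇¬p there: 3:T, 4:F, 5:T, 7:T, 8:T. ✗
8: successors {4, 7}; ◇¬p there: 4:F, 7:T. ✗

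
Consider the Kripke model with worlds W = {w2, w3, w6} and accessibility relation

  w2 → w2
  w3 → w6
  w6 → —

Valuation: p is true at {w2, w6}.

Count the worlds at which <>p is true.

w2: successors {w2}; p there: w2:T. ✓
w3: successors {w6}; p there: w6:T. ✓
w6: no successors, so <>p fails. ✗
Satisfying worlds: {w2, w3}.

2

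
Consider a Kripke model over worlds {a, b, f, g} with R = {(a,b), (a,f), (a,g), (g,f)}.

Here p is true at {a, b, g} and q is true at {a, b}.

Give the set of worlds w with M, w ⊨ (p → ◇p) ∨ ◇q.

{a, f}

a: p → ◇p is T, ◇q is T. ✓
b: p → ◇p is F, ◇q is F. ✗
f: p → ◇p is T, ◇q is F. ✓
g: p → ◇p is F, ◇q is F. ✗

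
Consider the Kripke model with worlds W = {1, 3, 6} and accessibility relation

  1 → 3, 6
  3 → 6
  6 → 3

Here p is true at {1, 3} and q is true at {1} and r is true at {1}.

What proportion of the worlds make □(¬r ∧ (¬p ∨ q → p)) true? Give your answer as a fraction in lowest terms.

1/3

1: successors {3, 6}; ¬r ∧ (¬p ∨ q → p) there: 3:T, 6:F. ✗
3: successors {6}; ¬r ∧ (¬p ∨ q → p) there: 6:F. ✗
6: successors {3}; ¬r ∧ (¬p ∨ q → p) there: 3:T. ✓
That's 1 of 3 worlds, so 1/3.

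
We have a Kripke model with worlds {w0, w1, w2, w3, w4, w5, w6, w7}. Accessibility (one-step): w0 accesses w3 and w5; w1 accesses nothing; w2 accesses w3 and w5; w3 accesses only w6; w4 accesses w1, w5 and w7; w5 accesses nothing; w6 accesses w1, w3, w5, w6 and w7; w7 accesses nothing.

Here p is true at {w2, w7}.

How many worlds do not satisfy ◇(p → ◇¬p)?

3

w0: successors {w3, w5}; p → ◇¬p there: w3:T, w5:T. ✓
w1: no successors, so ◇(p → ◇¬p) fails. ✗
w2: successors {w3, w5}; p → ◇¬p there: w3:T, w5:T. ✓
w3: successors {w6}; p → ◇¬p there: w6:T. ✓
w4: successors {w1, w5, w7}; p → ◇¬p there: w1:T, w5:T, w7:F. ✓
w5: no successors, so ◇(p → ◇¬p) fails. ✗
w6: successors {w1, w3, w5, w6, w7}; p → ◇¬p there: w1:T, w3:T, w5:T, w6:T, w7:F. ✓
w7: no successors, so ◇(p → ◇¬p) fails. ✗
Satisfying worlds: {w0, w2, w3, w4, w6}.
So ◇(p → ◇¬p) fails at the other 3 worlds.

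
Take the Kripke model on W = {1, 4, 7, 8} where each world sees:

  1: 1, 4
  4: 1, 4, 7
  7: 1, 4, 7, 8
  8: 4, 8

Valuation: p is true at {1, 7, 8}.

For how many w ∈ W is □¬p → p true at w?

1: □¬p is F, p is T. ✓
4: □¬p is F, p is F. ✓
7: □¬p is F, p is T. ✓
8: □¬p is F, p is T. ✓
Satisfying worlds: {1, 4, 7, 8}.

4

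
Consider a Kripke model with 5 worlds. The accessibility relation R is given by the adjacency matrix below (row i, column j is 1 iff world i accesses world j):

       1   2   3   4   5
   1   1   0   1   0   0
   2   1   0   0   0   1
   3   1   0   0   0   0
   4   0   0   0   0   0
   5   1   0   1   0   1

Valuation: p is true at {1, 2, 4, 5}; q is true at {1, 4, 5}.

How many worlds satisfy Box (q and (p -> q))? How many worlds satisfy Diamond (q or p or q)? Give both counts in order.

For Box (q and (p -> q)):
1: successors {1, 3}; q and (p -> q) there: 1:T, 3:F. ✗
2: successors {1, 5}; q and (p -> q) there: 1:T, 5:T. ✓
3: successors {1}; q and (p -> q) there: 1:T. ✓
4: no successors, so Box (q and (p -> q)) holds vacuously. ✓
5: successors {1, 3, 5}; q and (p -> q) there: 1:T, 3:F, 5:T. ✗
— 3 worlds.
For Diamond (q or p or q):
1: successors {1, 3}; q or p or q there: 1:T, 3:F. ✓
2: successors {1, 5}; q or p or q there: 1:T, 5:T. ✓
3: successors {1}; q or p or q there: 1:T. ✓
4: no successors, so Diamond (q or p or q) fails. ✗
5: successors {1, 3, 5}; q or p or q there: 1:T, 3:F, 5:T. ✓
— 4 worlds.

3 and 4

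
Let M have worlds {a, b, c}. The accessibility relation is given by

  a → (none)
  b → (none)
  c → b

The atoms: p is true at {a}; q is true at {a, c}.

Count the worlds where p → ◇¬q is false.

1

a: p is T, ◇¬q is F. ✗
b: p is F, ◇¬q is F. ✓
c: p is F, ◇¬q is T. ✓
Satisfying worlds: {b, c}.
So p → ◇¬q fails at the other 1 world.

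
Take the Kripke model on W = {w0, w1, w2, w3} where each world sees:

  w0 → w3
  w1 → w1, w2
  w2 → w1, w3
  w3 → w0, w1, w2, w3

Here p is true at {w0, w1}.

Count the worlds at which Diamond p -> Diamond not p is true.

4

w0: Diamond p is F, Diamond not p is T. ✓
w1: Diamond p is T, Diamond not p is T. ✓
w2: Diamond p is T, Diamond not p is T. ✓
w3: Diamond p is T, Diamond not p is T. ✓
Satisfying worlds: {w0, w1, w2, w3}.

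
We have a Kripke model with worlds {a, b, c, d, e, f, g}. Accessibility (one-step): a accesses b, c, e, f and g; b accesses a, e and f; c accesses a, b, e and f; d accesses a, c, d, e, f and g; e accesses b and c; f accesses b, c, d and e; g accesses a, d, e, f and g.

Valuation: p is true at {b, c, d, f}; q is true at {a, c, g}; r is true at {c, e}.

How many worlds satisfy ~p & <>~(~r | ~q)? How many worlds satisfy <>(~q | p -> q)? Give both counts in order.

2 and 7

For ~p & <>~(~r | ~q):
a: ~p is T, <>~(~r | ~q) is T. ✓
b: ~p is F, <>~(~r | ~q) is F. ✗
c: ~p is F, <>~(~r | ~q) is F. ✗
d: ~p is F, <>~(~r | ~q) is T. ✗
e: ~p is T, <>~(~r | ~q) is T. ✓
f: ~p is F, <>~(~r | ~q) is T. ✗
g: ~p is T, <>~(~r | ~q) is F. ✗
— 2 worlds.
For <>(~q | p -> q):
a: successors {b, c, e, f, g}; ~q | p -> q there: b:F, c:T, e:F, f:F, g:T. ✓
b: successors {a, e, f}; ~q | p -> q there: a:T, e:F, f:F. ✓
c: successors {a, b, e, f}; ~q | p -> q there: a:T, b:F, e:F, f:F. ✓
d: successors {a, c, d, e, f, g}; ~q | p -> q there: a:T, c:T, d:F, e:F, f:F, g:T. ✓
e: successors {b, c}; ~q | p -> q there: b:F, c:T. ✓
f: successors {b, c, d, e}; ~q | p -> q there: b:F, c:T, d:F, e:F. ✓
g: successors {a, d, e, f, g}; ~q | p -> q there: a:T, d:F, e:F, f:F, g:T. ✓
— 7 worlds.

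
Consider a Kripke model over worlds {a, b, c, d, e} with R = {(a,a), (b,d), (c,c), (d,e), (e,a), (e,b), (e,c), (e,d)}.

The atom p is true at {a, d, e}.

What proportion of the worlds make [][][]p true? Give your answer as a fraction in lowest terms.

1/5

a: successors {a}; [][]p there: a:T. ✓
b: successors {d}; [][]p there: d:F. ✗
c: successors {c}; [][]p there: c:F. ✗
d: successors {e}; [][]p there: e:F. ✗
e: successors {a, b, c, d}; [][]p there: a:T, b:T, c:F, d:F. ✗
That's 1 of 5 worlds, so 1/5.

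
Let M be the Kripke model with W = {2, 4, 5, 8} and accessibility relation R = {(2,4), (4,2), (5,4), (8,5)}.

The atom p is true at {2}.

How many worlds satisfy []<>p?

2: successors {4}; <>p there: 4:T. ✓
4: successors {2}; <>p there: 2:F. ✗
5: successors {4}; <>p there: 4:T. ✓
8: successors {5}; <>p there: 5:F. ✗
Satisfying worlds: {2, 5}.

2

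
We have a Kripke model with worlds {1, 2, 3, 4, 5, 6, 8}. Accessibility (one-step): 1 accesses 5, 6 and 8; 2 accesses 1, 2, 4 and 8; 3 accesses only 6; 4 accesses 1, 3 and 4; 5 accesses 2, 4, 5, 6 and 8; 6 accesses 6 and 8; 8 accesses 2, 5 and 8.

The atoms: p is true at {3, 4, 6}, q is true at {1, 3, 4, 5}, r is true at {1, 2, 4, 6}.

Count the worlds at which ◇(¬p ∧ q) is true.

1: successors {5, 6, 8}; ¬p ∧ q there: 5:T, 6:F, 8:F. ✓
2: successors {1, 2, 4, 8}; ¬p ∧ q there: 1:T, 2:F, 4:F, 8:F. ✓
3: successors {6}; ¬p ∧ q there: 6:F. ✗
4: successors {1, 3, 4}; ¬p ∧ q there: 1:T, 3:F, 4:F. ✓
5: successors {2, 4, 5, 6, 8}; ¬p ∧ q there: 2:F, 4:F, 5:T, 6:F, 8:F. ✓
6: successors {6, 8}; ¬p ∧ q there: 6:F, 8:F. ✗
8: successors {2, 5, 8}; ¬p ∧ q there: 2:F, 5:T, 8:F. ✓
Satisfying worlds: {1, 2, 4, 5, 8}.

5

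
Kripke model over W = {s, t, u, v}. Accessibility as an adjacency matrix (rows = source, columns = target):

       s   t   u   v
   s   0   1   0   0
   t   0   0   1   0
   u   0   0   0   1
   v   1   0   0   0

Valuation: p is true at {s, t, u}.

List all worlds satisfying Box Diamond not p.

{t}

s: successors {t}; Diamond not p there: t:F. ✗
t: successors {u}; Diamond not p there: u:T. ✓
u: successors {v}; Diamond not p there: v:F. ✗
v: successors {s}; Diamond not p there: s:F. ✗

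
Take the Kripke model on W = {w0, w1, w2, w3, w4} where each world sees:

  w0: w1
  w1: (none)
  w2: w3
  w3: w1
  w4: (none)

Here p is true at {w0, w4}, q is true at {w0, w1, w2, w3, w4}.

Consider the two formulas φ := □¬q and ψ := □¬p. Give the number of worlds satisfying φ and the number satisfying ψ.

2 and 5

For □¬q:
w0: successors {w1}; ¬q there: w1:F. ✗
w1: no successors, so □¬q holds vacuously. ✓
w2: successors {w3}; ¬q there: w3:F. ✗
w3: successors {w1}; ¬q there: w1:F. ✗
w4: no successors, so □¬q holds vacuously. ✓
— 2 worlds.
For □¬p:
w0: successors {w1}; ¬p there: w1:T. ✓
w1: no successors, so □¬p holds vacuously. ✓
w2: successors {w3}; ¬p there: w3:T. ✓
w3: successors {w1}; ¬p there: w1:T. ✓
w4: no successors, so □¬p holds vacuously. ✓
— 5 worlds.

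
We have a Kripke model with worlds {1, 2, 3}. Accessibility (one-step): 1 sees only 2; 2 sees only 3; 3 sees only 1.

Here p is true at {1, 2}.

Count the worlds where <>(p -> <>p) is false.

1: successors {2}; p -> <>p there: 2:F. ✗
2: successors {3}; p -> <>p there: 3:T. ✓
3: successors {1}; p -> <>p there: 1:T. ✓
Satisfying worlds: {2, 3}.
So <>(p -> <>p) fails at the other 1 world.

1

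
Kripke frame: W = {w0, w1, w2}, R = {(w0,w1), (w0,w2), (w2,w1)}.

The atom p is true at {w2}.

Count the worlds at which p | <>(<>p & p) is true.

1

w0: p is F, <>(<>p & p) is F. ✗
w1: p is F, <>(<>p & p) is F. ✗
w2: p is T, <>(<>p & p) is F. ✓
Satisfying worlds: {w2}.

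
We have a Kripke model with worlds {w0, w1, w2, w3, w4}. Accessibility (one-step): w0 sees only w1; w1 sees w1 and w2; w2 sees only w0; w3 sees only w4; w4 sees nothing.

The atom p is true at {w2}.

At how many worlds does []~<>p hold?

3

w0: successors {w1}; ~<>p there: w1:F. ✗
w1: successors {w1, w2}; ~<>p there: w1:F, w2:T. ✗
w2: successors {w0}; ~<>p there: w0:T. ✓
w3: successors {w4}; ~<>p there: w4:T. ✓
w4: no successors, so []~<>p holds vacuously. ✓
Satisfying worlds: {w2, w3, w4}.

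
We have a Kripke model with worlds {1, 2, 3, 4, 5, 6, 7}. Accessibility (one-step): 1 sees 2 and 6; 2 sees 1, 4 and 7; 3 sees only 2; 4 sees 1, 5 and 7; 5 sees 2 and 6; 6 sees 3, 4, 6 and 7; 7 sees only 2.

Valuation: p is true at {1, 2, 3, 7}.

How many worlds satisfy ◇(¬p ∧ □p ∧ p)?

0

1: successors {2, 6}; ¬p ∧ □p ∧ p there: 2:F, 6:F. ✗
2: successors {1, 4, 7}; ¬p ∧ □p ∧ p there: 1:F, 4:F, 7:F. ✗
3: successors {2}; ¬p ∧ □p ∧ p there: 2:F. ✗
4: successors {1, 5, 7}; ¬p ∧ □p ∧ p there: 1:F, 5:F, 7:F. ✗
5: successors {2, 6}; ¬p ∧ □p ∧ p there: 2:F, 6:F. ✗
6: successors {3, 4, 6, 7}; ¬p ∧ □p ∧ p there: 3:F, 4:F, 6:F, 7:F. ✗
7: successors {2}; ¬p ∧ □p ∧ p there: 2:F. ✗
Satisfying worlds: ∅.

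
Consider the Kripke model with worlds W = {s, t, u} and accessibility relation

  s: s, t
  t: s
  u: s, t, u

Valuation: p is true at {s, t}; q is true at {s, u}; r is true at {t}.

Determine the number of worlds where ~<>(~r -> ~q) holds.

s: <>(~r -> ~q) is T. ✗
t: <>(~r -> ~q) is F. ✓
u: <>(~r -> ~q) is T. ✗
Satisfying worlds: {t}.

1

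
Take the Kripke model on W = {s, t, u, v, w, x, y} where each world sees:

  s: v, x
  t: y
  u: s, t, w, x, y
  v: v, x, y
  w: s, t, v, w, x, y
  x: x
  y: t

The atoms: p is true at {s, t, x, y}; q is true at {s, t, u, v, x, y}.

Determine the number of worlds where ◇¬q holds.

2

s: successors {v, x}; ¬q there: v:F, x:F. ✗
t: successors {y}; ¬q there: y:F. ✗
u: successors {s, t, w, x, y}; ¬q there: s:F, t:F, w:T, x:F, y:F. ✓
v: successors {v, x, y}; ¬q there: v:F, x:F, y:F. ✗
w: successors {s, t, v, w, x, y}; ¬q there: s:F, t:F, v:F, w:T, x:F, y:F. ✓
x: successors {x}; ¬q there: x:F. ✗
y: successors {t}; ¬q there: t:F. ✗
Satisfying worlds: {u, w}.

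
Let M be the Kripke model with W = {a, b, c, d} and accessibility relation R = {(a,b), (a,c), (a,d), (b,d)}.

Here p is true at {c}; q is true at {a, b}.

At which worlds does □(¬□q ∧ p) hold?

a: successors {b, c, d}; ¬□q ∧ p there: b:F, c:F, d:F. ✗
b: successors {d}; ¬□q ∧ p there: d:F. ✗
c: no successors, so □(¬□q ∧ p) holds vacuously. ✓
d: no successors, so □(¬□q ∧ p) holds vacuously. ✓

{c, d}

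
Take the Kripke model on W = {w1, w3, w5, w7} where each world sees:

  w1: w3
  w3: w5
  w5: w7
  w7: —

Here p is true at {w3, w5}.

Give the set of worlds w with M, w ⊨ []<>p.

w1: successors {w3}; <>p there: w3:T. ✓
w3: successors {w5}; <>p there: w5:F. ✗
w5: successors {w7}; <>p there: w7:F. ✗
w7: no successors, so []<>p holds vacuously. ✓

{w1, w7}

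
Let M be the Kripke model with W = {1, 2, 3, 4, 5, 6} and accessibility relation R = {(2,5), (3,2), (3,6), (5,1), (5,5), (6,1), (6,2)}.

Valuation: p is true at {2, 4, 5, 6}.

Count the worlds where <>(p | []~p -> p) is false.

1: no successors, so <>(p | []~p -> p) fails. ✗
2: successors {5}; p | []~p -> p there: 5:T. ✓
3: successors {2, 6}; p | []~p -> p there: 2:T, 6:T. ✓
4: no successors, so <>(p | []~p -> p) fails. ✗
5: successors {1, 5}; p | []~p -> p there: 1:F, 5:T. ✓
6: successors {1, 2}; p | []~p -> p there: 1:F, 2:T. ✓
Satisfying worlds: {2, 3, 5, 6}.
So <>(p | []~p -> p) fails at the other 2 worlds.

2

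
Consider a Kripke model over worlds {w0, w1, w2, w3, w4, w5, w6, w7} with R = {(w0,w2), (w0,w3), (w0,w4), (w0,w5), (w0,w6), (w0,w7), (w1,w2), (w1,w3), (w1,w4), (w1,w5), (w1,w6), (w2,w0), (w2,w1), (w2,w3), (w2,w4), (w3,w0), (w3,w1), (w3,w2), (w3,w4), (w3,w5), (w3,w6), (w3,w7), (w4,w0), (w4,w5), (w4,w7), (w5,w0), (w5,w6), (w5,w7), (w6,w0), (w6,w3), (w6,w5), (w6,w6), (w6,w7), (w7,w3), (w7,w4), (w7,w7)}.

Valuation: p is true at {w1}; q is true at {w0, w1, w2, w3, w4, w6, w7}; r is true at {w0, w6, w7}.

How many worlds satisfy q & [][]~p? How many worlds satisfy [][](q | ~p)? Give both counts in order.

1 and 8

For q & [][]~p:
w0: q is T, [][]~p is F. ✗
w1: q is T, [][]~p is F. ✗
w2: q is T, [][]~p is F. ✗
w3: q is T, [][]~p is F. ✗
w4: q is T, [][]~p is T. ✓
w5: q is F, [][]~p is T. ✗
w6: q is T, [][]~p is F. ✗
w7: q is T, [][]~p is F. ✗
— 1 world.
For [][](q | ~p):
w0: successors {w2, w3, w4, w5, w6, w7}; [](q | ~p) there: w2:T, w3:T, w4:T, w5:T, w6:T, w7:T. ✓
w1: successors {w2, w3, w4, w5, w6}; [](q | ~p) there: w2:T, w3:T, w4:T, w5:T, w6:T. ✓
w2: successors {w0, w1, w3, w4}; [](q | ~p) there: w0:T, w1:T, w3:T, w4:T. ✓
w3: successors {w0, w1, w2, w4, w5, w6, w7}; [](q | ~p) there: w0:T, w1:T, w2:T, w4:T, w5:T, w6:T, w7:T. ✓
w4: successors {w0, w5, w7}; [](q | ~p) there: w0:T, w5:T, w7:T. ✓
w5: successors {w0, w6, w7}; [](q | ~p) there: w0:T, w6:T, w7:T. ✓
w6: successors {w0, w3, w5, w6, w7}; [](q | ~p) there: w0:T, w3:T, w5:T, w6:T, w7:T. ✓
w7: successors {w3, w4, w7}; [](q | ~p) there: w3:T, w4:T, w7:T. ✓
— 8 worlds.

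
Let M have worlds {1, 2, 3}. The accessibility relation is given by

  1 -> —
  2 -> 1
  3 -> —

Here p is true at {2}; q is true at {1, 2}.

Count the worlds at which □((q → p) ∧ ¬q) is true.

1: no successors, so □((q → p) ∧ ¬q) holds vacuously. ✓
2: successors {1}; (q → p) ∧ ¬q there: 1:F. ✗
3: no successors, so □((q → p) ∧ ¬q) holds vacuously. ✓
Satisfying worlds: {1, 3}.

2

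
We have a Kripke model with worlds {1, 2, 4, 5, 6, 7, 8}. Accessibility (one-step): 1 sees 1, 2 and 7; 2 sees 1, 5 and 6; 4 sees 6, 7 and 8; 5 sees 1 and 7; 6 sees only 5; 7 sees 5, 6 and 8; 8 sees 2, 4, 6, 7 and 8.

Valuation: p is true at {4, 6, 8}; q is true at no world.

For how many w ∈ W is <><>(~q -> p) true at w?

1: successors {1, 2, 7}; <>(~q -> p) there: 1:F, 2:T, 7:T. ✓
2: successors {1, 5, 6}; <>(~q -> p) there: 1:F, 5:F, 6:F. ✗
4: successors {6, 7, 8}; <>(~q -> p) there: 6:F, 7:T, 8:T. ✓
5: successors {1, 7}; <>(~q -> p) there: 1:F, 7:T. ✓
6: successors {5}; <>(~q -> p) there: 5:F. ✗
7: successors {5, 6, 8}; <>(~q -> p) there: 5:F, 6:F, 8:T. ✓
8: successors {2, 4, 6, 7, 8}; <>(~q -> p) there: 2:T, 4:T, 6:F, 7:T, 8:T. ✓
Satisfying worlds: {1, 4, 5, 7, 8}.

5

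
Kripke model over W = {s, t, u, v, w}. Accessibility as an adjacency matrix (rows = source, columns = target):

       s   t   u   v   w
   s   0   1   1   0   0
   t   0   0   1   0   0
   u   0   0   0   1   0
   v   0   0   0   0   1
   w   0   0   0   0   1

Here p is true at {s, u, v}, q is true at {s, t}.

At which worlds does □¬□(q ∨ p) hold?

s: successors {t, u}; ¬□(q ∨ p) there: t:F, u:F. ✗
t: successors {u}; ¬□(q ∨ p) there: u:F. ✗
u: successors {v}; ¬□(q ∨ p) there: v:T. ✓
v: successors {w}; ¬□(q ∨ p) there: w:T. ✓
w: successors {w}; ¬□(q ∨ p) there: w:T. ✓

{u, v, w}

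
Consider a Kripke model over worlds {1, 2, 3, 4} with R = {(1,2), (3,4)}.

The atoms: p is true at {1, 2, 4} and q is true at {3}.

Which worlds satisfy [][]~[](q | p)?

1: successors {2}; []~[](q | p) there: 2:T. ✓
2: no successors, so [][]~[](q | p) holds vacuously. ✓
3: successors {4}; []~[](q | p) there: 4:T. ✓
4: no successors, so [][]~[](q | p) holds vacuously. ✓

{1, 2, 3, 4}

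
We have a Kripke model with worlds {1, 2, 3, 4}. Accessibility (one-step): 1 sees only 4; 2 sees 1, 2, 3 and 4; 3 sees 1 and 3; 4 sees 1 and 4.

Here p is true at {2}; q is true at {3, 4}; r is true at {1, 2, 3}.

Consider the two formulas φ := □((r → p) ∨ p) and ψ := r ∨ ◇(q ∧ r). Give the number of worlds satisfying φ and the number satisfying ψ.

1 and 3

For □((r → p) ∨ p):
1: successors {4}; (r → p) ∨ p there: 4:T. ✓
2: successors {1, 2, 3, 4}; (r → p) ∨ p there: 1:F, 2:T, 3:F, 4:T. ✗
3: successors {1, 3}; (r → p) ∨ p there: 1:F, 3:F. ✗
4: successors {1, 4}; (r → p) ∨ p there: 1:F, 4:T. ✗
— 1 world.
For r ∨ ◇(q ∧ r):
1: r is T, ◇(q ∧ r) is F. ✓
2: r is T, ◇(q ∧ r) is T. ✓
3: r is T, ◇(q ∧ r) is T. ✓
4: r is F, ◇(q ∧ r) is F. ✗
— 3 worlds.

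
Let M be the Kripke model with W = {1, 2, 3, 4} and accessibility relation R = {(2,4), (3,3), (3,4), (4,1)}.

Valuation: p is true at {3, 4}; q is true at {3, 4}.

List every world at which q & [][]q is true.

{4}

1: q is F, [][]q is T. ✗
2: q is F, [][]q is F. ✗
3: q is T, [][]q is F. ✗
4: q is T, [][]q is T. ✓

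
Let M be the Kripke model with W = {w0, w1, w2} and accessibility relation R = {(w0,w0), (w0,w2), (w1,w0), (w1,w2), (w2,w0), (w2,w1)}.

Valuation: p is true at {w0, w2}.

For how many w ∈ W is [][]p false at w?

2

w0: successors {w0, w2}; []p there: w0:T, w2:F. ✗
w1: successors {w0, w2}; []p there: w0:T, w2:F. ✗
w2: successors {w0, w1}; []p there: w0:T, w1:T. ✓
Satisfying worlds: {w2}.
So [][]p fails at the other 2 worlds.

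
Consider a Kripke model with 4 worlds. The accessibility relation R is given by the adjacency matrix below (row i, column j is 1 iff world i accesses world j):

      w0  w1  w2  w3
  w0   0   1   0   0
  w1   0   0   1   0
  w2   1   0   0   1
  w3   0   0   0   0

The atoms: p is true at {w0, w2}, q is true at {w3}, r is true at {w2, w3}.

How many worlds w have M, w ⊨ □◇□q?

2

w0: successors {w1}; ◇□q there: w1:F. ✗
w1: successors {w2}; ◇□q there: w2:T. ✓
w2: successors {w0, w3}; ◇□q there: w0:F, w3:F. ✗
w3: no successors, so □◇□q holds vacuously. ✓
Satisfying worlds: {w1, w3}.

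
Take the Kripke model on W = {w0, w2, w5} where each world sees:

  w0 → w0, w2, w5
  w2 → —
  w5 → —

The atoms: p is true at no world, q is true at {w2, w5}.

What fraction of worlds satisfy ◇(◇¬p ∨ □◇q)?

w0: successors {w0, w2, w5}; ◇¬p ∨ □◇q there: w0:T, w2:T, w5:T. ✓
w2: no successors, so ◇(◇¬p ∨ □◇q) fails. ✗
w5: no successors, so ◇(◇¬p ∨ □◇q) fails. ✗
That's 1 of 3 worlds, so 1/3.

1/3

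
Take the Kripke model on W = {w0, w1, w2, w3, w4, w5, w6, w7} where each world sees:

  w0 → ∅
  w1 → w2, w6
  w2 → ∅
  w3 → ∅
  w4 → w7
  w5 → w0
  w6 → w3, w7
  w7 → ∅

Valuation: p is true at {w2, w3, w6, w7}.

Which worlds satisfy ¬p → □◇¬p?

{w0, w2, w3, w6, w7}

w0: ¬p is T, □◇¬p is T. ✓
w1: ¬p is T, □◇¬p is F. ✗
w2: ¬p is F, □◇¬p is T. ✓
w3: ¬p is F, □◇¬p is T. ✓
w4: ¬p is T, □◇¬p is F. ✗
w5: ¬p is T, □◇¬p is F. ✗
w6: ¬p is F, □◇¬p is F. ✓
w7: ¬p is F, □◇¬p is T. ✓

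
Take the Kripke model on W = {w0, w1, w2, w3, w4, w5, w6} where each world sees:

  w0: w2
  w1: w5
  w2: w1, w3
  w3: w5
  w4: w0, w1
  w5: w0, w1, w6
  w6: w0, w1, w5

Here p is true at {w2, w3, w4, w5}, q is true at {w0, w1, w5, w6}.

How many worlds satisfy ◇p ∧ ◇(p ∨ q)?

w0: ◇p is T, ◇(p ∨ q) is T. ✓
w1: ◇p is T, ◇(p ∨ q) is T. ✓
w2: ◇p is T, ◇(p ∨ q) is T. ✓
w3: ◇p is T, ◇(p ∨ q) is T. ✓
w4: ◇p is F, ◇(p ∨ q) is T. ✗
w5: ◇p is F, ◇(p ∨ q) is T. ✗
w6: ◇p is T, ◇(p ∨ q) is T. ✓
Satisfying worlds: {w0, w1, w2, w3, w6}.

5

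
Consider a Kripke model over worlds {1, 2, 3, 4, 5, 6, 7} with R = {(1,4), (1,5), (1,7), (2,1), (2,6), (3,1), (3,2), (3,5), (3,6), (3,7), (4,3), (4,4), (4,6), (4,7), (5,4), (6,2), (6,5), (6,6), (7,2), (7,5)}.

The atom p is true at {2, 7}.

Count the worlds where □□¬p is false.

1: successors {4, 5, 7}; □¬p there: 4:F, 5:T, 7:F. ✗
2: successors {1, 6}; □¬p there: 1:F, 6:F. ✗
3: successors {1, 2, 5, 6, 7}; □¬p there: 1:F, 2:T, 5:T, 6:F, 7:F. ✗
4: successors {3, 4, 6, 7}; □¬p there: 3:F, 4:F, 6:F, 7:F. ✗
5: successors {4}; □¬p there: 4:F. ✗
6: successors {2, 5, 6}; □¬p there: 2:T, 5:T, 6:F. ✗
7: successors {2, 5}; □¬p there: 2:T, 5:T. ✓
Satisfying worlds: {7}.
So □□¬p fails at the other 6 worlds.

6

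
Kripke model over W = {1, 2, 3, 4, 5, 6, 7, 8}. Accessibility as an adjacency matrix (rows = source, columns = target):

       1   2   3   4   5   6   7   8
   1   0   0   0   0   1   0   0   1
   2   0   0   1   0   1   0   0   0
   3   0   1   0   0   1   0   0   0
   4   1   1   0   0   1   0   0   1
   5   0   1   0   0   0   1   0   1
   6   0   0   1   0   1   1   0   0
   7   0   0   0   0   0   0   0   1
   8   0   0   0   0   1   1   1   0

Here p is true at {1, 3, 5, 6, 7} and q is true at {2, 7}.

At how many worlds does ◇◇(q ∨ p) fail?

0

1: successors {5, 8}; ◇(q ∨ p) there: 5:T, 8:T. ✓
2: successors {3, 5}; ◇(q ∨ p) there: 3:T, 5:T. ✓
3: successors {2, 5}; ◇(q ∨ p) there: 2:T, 5:T. ✓
4: successors {1, 2, 5, 8}; ◇(q ∨ p) there: 1:T, 2:T, 5:T, 8:T. ✓
5: successors {2, 6, 8}; ◇(q ∨ p) there: 2:T, 6:T, 8:T. ✓
6: successors {3, 5, 6}; ◇(q ∨ p) there: 3:T, 5:T, 6:T. ✓
7: successors {8}; ◇(q ∨ p) there: 8:T. ✓
8: successors {5, 6, 7}; ◇(q ∨ p) there: 5:T, 6:T, 7:F. ✓
Satisfying worlds: {1, 2, 3, 4, 5, 6, 7, 8}.
So ◇◇(q ∨ p) fails at the other 0 worlds.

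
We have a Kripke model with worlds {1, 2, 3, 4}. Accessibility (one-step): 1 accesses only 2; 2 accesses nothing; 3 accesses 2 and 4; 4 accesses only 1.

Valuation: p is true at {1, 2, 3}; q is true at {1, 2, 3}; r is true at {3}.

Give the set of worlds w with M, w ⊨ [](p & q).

1: successors {2}; p & q there: 2:T. ✓
2: no successors, so [](p & q) holds vacuously. ✓
3: successors {2, 4}; p & q there: 2:T, 4:F. ✗
4: successors {1}; p & q there: 1:T. ✓

{1, 2, 4}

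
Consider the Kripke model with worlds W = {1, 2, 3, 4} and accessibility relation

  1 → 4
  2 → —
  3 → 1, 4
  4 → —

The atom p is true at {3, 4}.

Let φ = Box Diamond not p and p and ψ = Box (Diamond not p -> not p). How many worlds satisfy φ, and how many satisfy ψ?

1 and 4

For Box Diamond not p and p:
1: Box Diamond not p is F, p is F. ✗
2: Box Diamond not p is T, p is F. ✗
3: Box Diamond not p is F, p is T. ✗
4: Box Diamond not p is T, p is T. ✓
— 1 world.
For Box (Diamond not p -> not p):
1: successors {4}; Diamond not p -> not p there: 4:T. ✓
2: no successors, so Box (Diamond not p -> not p) holds vacuously. ✓
3: successors {1, 4}; Diamond not p -> not p there: 1:T, 4:T. ✓
4: no successors, so Box (Diamond not p -> not p) holds vacuously. ✓
— 4 worlds.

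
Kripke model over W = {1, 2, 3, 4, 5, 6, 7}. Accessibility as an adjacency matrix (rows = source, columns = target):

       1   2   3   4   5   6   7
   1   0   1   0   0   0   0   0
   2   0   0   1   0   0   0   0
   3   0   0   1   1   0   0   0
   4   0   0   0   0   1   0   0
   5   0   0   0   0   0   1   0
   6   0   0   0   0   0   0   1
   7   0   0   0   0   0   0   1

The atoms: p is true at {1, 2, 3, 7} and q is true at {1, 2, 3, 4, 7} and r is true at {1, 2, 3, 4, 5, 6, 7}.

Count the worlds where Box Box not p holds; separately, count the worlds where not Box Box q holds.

1 and 2

For Box Box not p:
1: successors {2}; Box not p there: 2:F. ✗
2: successors {3}; Box not p there: 3:F. ✗
3: successors {3, 4}; Box not p there: 3:F, 4:T. ✗
4: successors {5}; Box not p there: 5:T. ✓
5: successors {6}; Box not p there: 6:F. ✗
6: successors {7}; Box not p there: 7:F. ✗
7: successors {7}; Box not p there: 7:F. ✗
— 1 world.
For not Box Box q:
1: Box Box q is T. ✗
2: Box Box q is T. ✗
3: Box Box q is F. ✓
4: Box Box q is F. ✓
5: Box Box q is T. ✗
6: Box Box q is T. ✗
7: Box Box q is T. ✗
— 2 worlds.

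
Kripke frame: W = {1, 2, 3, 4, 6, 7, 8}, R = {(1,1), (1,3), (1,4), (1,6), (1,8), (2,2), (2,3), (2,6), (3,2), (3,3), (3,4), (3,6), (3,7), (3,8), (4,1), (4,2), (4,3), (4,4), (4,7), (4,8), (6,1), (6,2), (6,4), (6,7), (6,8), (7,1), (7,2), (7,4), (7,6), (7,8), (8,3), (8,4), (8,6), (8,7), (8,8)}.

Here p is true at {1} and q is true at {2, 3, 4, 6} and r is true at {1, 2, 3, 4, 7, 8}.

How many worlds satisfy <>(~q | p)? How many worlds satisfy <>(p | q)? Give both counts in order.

6 and 7

For <>(~q | p):
1: successors {1, 3, 4, 6, 8}; ~q | p there: 1:T, 3:F, 4:F, 6:F, 8:T. ✓
2: successors {2, 3, 6}; ~q | p there: 2:F, 3:F, 6:F. ✗
3: successors {2, 3, 4, 6, 7, 8}; ~q | p there: 2:F, 3:F, 4:F, 6:F, 7:T, 8:T. ✓
4: successors {1, 2, 3, 4, 7, 8}; ~q | p there: 1:T, 2:F, 3:F, 4:F, 7:T, 8:T. ✓
6: successors {1, 2, 4, 7, 8}; ~q | p there: 1:T, 2:F, 4:F, 7:T, 8:T. ✓
7: successors {1, 2, 4, 6, 8}; ~q | p there: 1:T, 2:F, 4:F, 6:F, 8:T. ✓
8: successors {3, 4, 6, 7, 8}; ~q | p there: 3:F, 4:F, 6:F, 7:T, 8:T. ✓
— 6 worlds.
For <>(p | q):
1: successors {1, 3, 4, 6, 8}; p | q there: 1:T, 3:T, 4:T, 6:T, 8:F. ✓
2: successors {2, 3, 6}; p | q there: 2:T, 3:T, 6:T. ✓
3: successors {2, 3, 4, 6, 7, 8}; p | q there: 2:T, 3:T, 4:T, 6:T, 7:F, 8:F. ✓
4: successors {1, 2, 3, 4, 7, 8}; p | q there: 1:T, 2:T, 3:T, 4:T, 7:F, 8:F. ✓
6: successors {1, 2, 4, 7, 8}; p | q there: 1:T, 2:T, 4:T, 7:F, 8:F. ✓
7: successors {1, 2, 4, 6, 8}; p | q there: 1:T, 2:T, 4:T, 6:T, 8:F. ✓
8: successors {3, 4, 6, 7, 8}; p | q there: 3:T, 4:T, 6:T, 7:F, 8:F. ✓
— 7 worlds.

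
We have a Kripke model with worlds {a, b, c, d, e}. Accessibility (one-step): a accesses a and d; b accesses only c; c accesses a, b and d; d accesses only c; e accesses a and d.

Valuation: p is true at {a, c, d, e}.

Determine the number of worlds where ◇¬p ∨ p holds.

a: ◇¬p is F, p is T. ✓
b: ◇¬p is F, p is F. ✗
c: ◇¬p is T, p is T. ✓
d: ◇¬p is F, p is T. ✓
e: ◇¬p is F, p is T. ✓
Satisfying worlds: {a, c, d, e}.

4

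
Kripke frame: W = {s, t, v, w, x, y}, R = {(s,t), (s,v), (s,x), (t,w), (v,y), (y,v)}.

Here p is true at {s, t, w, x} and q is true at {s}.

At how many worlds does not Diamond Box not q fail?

4

s: Diamond Box not q is T. ✗
t: Diamond Box not q is T. ✗
v: Diamond Box not q is T. ✗
w: Diamond Box not q is F. ✓
x: Diamond Box not q is F. ✓
y: Diamond Box not q is T. ✗
Satisfying worlds: {w, x}.
So not Diamond Box not q fails at the other 4 worlds.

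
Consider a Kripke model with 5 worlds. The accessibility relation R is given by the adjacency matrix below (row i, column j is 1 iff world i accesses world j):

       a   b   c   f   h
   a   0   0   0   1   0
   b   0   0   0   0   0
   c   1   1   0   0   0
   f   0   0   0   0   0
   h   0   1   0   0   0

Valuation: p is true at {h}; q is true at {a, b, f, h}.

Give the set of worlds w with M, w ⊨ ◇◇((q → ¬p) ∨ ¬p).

a: successors {f}; ◇((q → ¬p) ∨ ¬p) there: f:F. ✗
b: no successors, so ◇◇((q → ¬p) ∨ ¬p) fails. ✗
c: successors {a, b}; ◇((q → ¬p) ∨ ¬p) there: a:T, b:F. ✓
f: no successors, so ◇◇((q → ¬p) ∨ ¬p) fails. ✗
h: successors {b}; ◇((q → ¬p) ∨ ¬p) there: b:F. ✗

{c}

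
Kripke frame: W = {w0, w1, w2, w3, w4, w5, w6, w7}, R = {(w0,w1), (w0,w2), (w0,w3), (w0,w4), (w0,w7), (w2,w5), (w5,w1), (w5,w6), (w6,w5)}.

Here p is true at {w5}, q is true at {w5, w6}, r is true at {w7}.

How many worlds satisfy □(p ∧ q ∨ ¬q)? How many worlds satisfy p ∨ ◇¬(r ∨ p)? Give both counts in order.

7 and 2

For □(p ∧ q ∨ ¬q):
w0: successors {w1, w2, w3, w4, w7}; p ∧ q ∨ ¬q there: w1:T, w2:T, w3:T, w4:T, w7:T. ✓
w1: no successors, so □(p ∧ q ∨ ¬q) holds vacuously. ✓
w2: successors {w5}; p ∧ q ∨ ¬q there: w5:T. ✓
w3: no successors, so □(p ∧ q ∨ ¬q) holds vacuously. ✓
w4: no successors, so □(p ∧ q ∨ ¬q) holds vacuously. ✓
w5: successors {w1, w6}; p ∧ q ∨ ¬q there: w1:T, w6:F. ✗
w6: successors {w5}; p ∧ q ∨ ¬q there: w5:T. ✓
w7: no successors, so □(p ∧ q ∨ ¬q) holds vacuously. ✓
— 7 worlds.
For p ∨ ◇¬(r ∨ p):
w0: p is F, ◇¬(r ∨ p) is T. ✓
w1: p is F, ◇¬(r ∨ p) is F. ✗
w2: p is F, ◇¬(r ∨ p) is F. ✗
w3: p is F, ◇¬(r ∨ p) is F. ✗
w4: p is F, ◇¬(r ∨ p) is F. ✗
w5: p is T, ◇¬(r ∨ p) is T. ✓
w6: p is F, ◇¬(r ∨ p) is F. ✗
w7: p is F, ◇¬(r ∨ p) is F. ✗
— 2 worlds.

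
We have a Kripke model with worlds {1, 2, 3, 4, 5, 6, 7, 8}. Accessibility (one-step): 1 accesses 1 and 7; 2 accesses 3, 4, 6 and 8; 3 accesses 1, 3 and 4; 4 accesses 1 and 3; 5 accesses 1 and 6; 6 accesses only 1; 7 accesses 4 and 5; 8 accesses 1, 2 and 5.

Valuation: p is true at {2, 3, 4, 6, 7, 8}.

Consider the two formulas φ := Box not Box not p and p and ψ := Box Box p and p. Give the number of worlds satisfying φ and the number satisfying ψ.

For Box not Box not p and p:
1: Box not Box not p is T, p is F. ✗
2: Box not Box not p is F, p is T. ✗
3: Box not Box not p is T, p is T. ✓
4: Box not Box not p is T, p is T. ✓
5: Box not Box not p is F, p is F. ✗
6: Box not Box not p is T, p is T. ✓
7: Box not Box not p is T, p is T. ✓
8: Box not Box not p is T, p is T. ✓
— 5 worlds.
For Box Box p and p:
1: Box Box p is F, p is F. ✗
2: Box Box p is F, p is T. ✗
3: Box Box p is F, p is T. ✗
4: Box Box p is F, p is T. ✗
5: Box Box p is F, p is F. ✗
6: Box Box p is F, p is T. ✗
7: Box Box p is F, p is T. ✗
8: Box Box p is F, p is T. ✗
— 0 worlds.

5 and 0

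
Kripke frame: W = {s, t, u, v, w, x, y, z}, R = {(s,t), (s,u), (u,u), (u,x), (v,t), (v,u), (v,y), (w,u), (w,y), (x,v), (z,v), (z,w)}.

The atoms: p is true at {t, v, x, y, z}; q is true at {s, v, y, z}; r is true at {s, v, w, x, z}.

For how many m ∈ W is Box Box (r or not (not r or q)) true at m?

s: successors {t, u}; Box (r or not (not r or q)) there: t:T, u:F. ✗
t: no successors, so Box Box (r or not (not r or q)) holds vacuously. ✓
u: successors {u, x}; Box (r or not (not r or q)) there: u:F, x:T. ✗
v: successors {t, u, y}; Box (r or not (not r or q)) there: t:T, u:F, y:T. ✗
w: successors {u, y}; Box (r or not (not r or q)) there: u:F, y:T. ✗
x: successors {v}; Box (r or not (not r or q)) there: v:F. ✗
y: no successors, so Box Box (r or not (not r or q)) holds vacuously. ✓
z: successors {v, w}; Box (r or not (not r or q)) there: v:F, w:F. ✗
Satisfying worlds: {t, y}.

2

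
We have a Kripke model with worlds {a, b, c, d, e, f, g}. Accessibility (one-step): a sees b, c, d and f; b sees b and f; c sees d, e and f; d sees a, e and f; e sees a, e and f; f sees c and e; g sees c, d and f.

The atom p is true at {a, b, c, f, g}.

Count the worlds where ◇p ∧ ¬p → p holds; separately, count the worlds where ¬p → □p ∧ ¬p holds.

For ◇p ∧ ¬p → p:
a: ◇p ∧ ¬p is F, p is T. ✓
b: ◇p ∧ ¬p is F, p is T. ✓
c: ◇p ∧ ¬p is F, p is T. ✓
d: ◇p ∧ ¬p is T, p is F. ✗
e: ◇p ∧ ¬p is T, p is F. ✗
f: ◇p ∧ ¬p is F, p is T. ✓
g: ◇p ∧ ¬p is F, p is T. ✓
— 5 worlds.
For ¬p → □p ∧ ¬p:
a: ¬p is F, □p ∧ ¬p is F. ✓
b: ¬p is F, □p ∧ ¬p is F. ✓
c: ¬p is F, □p ∧ ¬p is F. ✓
d: ¬p is T, □p ∧ ¬p is F. ✗
e: ¬p is T, □p ∧ ¬p is F. ✗
f: ¬p is F, □p ∧ ¬p is F. ✓
g: ¬p is F, □p ∧ ¬p is F. ✓
— 5 worlds.

5 and 5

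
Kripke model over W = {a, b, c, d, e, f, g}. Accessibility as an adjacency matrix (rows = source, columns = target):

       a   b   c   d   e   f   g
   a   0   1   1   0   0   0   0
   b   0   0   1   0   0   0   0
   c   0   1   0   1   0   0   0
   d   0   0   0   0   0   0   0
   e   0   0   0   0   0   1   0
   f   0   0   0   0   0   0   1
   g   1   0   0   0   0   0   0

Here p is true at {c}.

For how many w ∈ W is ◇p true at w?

2

a: successors {b, c}; p there: b:F, c:T. ✓
b: successors {c}; p there: c:T. ✓
c: successors {b, d}; p there: b:F, d:F. ✗
d: no successors, so ◇p fails. ✗
e: successors {f}; p there: f:F. ✗
f: successors {g}; p there: g:F. ✗
g: successors {a}; p there: a:F. ✗
Satisfying worlds: {a, b}.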